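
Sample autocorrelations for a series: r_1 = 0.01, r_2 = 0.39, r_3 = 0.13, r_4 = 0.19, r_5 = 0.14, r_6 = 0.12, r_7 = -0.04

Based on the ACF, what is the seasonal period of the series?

2

The largest autocorrelation is r_2 = 0.39, with a weaker echo at lag 4 (0.19); the remaining lags stay at or below 0.14.
The dominant spike at lag 2 indicates a seasonal period of 2.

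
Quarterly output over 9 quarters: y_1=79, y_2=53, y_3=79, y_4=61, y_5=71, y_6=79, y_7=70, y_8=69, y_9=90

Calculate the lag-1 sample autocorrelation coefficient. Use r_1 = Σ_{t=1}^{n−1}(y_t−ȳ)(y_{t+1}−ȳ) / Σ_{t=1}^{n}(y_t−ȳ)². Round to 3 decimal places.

-0.408

Mean ȳ = (79 + 53 + 79 + 61 + 71 + 79 + 70 + 69 + 90)/9 = 72.3333
Numerator Σ_{t=1}^{8}(y_t−ȳ)(y_{t+1}−ȳ) = -393.7778
Denominator Σ(y_t−ȳ)² = 966.0000
r_1 = -393.7778 / 966.0000 = -0.408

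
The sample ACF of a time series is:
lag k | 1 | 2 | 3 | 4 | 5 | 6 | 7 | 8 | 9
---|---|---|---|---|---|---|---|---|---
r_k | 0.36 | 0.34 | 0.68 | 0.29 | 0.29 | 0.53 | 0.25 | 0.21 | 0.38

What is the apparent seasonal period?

The largest autocorrelation is r_3 = 0.68, with weaker echoes at lags 6 (0.53) and 9 (0.38); the remaining lags stay at or below 0.36. The elevated value at lag 1 (0.36), dropping to 0.34 at lag 2, reflects decaying short-term dependence rather than seasonality.
The dominant spike at lag 3 indicates a seasonal period of 3.

3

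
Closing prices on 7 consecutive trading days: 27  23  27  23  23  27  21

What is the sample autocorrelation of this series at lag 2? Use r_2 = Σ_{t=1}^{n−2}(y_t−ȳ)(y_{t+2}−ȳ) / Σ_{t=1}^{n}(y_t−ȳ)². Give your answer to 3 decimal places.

0.165

Mean ȳ = (27 + 23 + 27 + 23 + 23 + 27 + 21)/7 = 24.4286
Numerator Σ_{t=1}^{5}(y_t−ȳ)(y_{t+2}−ȳ) = 6.2041
Denominator Σ(y_t−ȳ)² = 37.7143
r_2 = 6.2041 / 37.7143 = 0.165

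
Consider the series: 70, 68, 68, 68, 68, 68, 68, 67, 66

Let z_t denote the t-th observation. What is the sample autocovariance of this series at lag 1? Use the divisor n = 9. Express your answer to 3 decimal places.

Mean z̄ = (70 + 68 + 68 + 68 + 68 + 68 + 68 + 67 + 66)/9 = 67.8889
Σ_{t=1}^{8}(z_t−z̄)(z_{t+1}−z̄) = 1.8765
γ_1 = 1.8765 / 9 = 0.209

0.209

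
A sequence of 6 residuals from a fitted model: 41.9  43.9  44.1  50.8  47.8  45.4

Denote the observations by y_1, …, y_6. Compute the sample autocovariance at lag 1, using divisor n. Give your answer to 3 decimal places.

1.971

Mean ȳ = (41.9 + 43.9 + 44.1 + 50.8 + 47.8 + 45.4)/6 = 45.6500
Σ_{t=1}^{5}(y_t−ȳ)(y_{t+1}−ȳ) = 11.8275
γ_1 = 11.8275 / 6 = 1.971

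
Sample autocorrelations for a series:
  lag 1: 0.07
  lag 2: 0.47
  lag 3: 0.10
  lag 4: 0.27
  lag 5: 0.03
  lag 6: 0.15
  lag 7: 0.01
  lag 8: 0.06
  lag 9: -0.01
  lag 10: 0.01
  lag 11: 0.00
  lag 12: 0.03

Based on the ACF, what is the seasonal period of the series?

The largest autocorrelation is r_2 = 0.47, with weaker echoes at lags 4 (0.27) and 6 (0.15); the remaining lags stay at or below 0.10.
The dominant spike at lag 2 indicates a seasonal period of 2.

2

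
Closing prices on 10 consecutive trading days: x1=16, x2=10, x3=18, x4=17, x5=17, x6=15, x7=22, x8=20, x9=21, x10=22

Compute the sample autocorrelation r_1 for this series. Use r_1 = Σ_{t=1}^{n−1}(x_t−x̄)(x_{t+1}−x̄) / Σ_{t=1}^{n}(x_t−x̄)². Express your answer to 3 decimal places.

0.268

Mean x̄ = (16 + 10 + 18 + 17 + 17 + 15 + 22 + 20 + 21 + 22)/10 = 17.8000
Numerator Σ_{t=1}^{9}(x_t−x̄)(x_{t+1}−x̄) = 33.1600
Denominator Σ(x_t−x̄)² = 123.6000
r_1 = 33.1600 / 123.6000 = 0.268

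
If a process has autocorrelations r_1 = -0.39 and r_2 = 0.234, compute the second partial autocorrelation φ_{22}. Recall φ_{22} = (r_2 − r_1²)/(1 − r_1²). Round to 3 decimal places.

φ_{22} = (r_2 − r_1²) / (1 − r_1²)
r_1² = (-0.39)² = 0.1521
Numerator = 0.234 − 0.1521 = 0.0819; denominator = 1 − 0.1521 = 0.8479
φ_{22} = 0.0819 / 0.8479 = 0.097

0.097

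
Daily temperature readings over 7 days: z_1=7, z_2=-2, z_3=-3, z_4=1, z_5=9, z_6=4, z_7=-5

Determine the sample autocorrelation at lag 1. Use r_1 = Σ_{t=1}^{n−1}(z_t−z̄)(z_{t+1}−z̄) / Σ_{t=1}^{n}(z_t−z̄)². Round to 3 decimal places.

Mean z̄ = (7 − 2 − 3 + 1 + 9 + 4 − 5)/7 = 1.5714
Σ(z_t−z̄)(z_{t+1}−z̄) = (-19.3878) + (16.3265) + (2.6122) + (-4.2449) + (18.0408) + (-15.9592) = -2.6122
Denominator Σ(z_t−z̄)² = 167.7143
r_1 = -2.6122 / 167.7143 = -0.016

-0.016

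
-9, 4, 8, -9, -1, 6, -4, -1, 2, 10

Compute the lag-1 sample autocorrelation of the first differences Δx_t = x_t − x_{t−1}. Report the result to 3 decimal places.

-0.224

First differences Δx: 13, 4, -17, 8, 7, -10, 3, 3, 8
Mean of differences = 2.1111
Numerator Σ(Δx_t−Δx̄)(Δx_{t+1}−Δx̄) = -163.2346
Denominator Σ(Δx_t−Δx̄)² = 728.8889
r_1(Δx) = -163.2346 / 728.8889 = -0.224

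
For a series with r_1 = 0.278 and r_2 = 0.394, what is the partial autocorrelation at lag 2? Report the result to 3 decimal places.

0.343

φ_{22} = (r_2 − r_1²) / (1 − r_1²)
r_1² = (0.278)² = 0.077284
Numerator = 0.394 − 0.0773 = 0.3167; denominator = 1 − 0.0773 = 0.9227
φ_{22} = 0.3167 / 0.9227 = 0.343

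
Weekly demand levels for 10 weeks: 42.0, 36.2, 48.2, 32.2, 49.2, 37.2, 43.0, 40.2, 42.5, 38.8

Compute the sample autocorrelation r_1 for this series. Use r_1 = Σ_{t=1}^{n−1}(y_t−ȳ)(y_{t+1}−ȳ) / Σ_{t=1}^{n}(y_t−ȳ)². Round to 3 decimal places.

-0.891

Mean ȳ = (42.0 + 36.2 + 48.2 + 32.2 + 49.2 + 37.2 + 43.0 + 40.2 + 42.5 + 38.8)/10 = 40.9500
Numerator Σ_{t=1}^{9}(y_t−ȳ)(y_{t+1}−ȳ) = -219.7075
Denominator Σ(y_t−ȳ)² = 246.7050
r_1 = -219.7075 / 246.7050 = -0.891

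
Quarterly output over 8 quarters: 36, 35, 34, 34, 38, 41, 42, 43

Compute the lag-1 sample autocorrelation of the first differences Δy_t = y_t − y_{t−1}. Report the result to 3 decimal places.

0.409

First differences Δy: -1, -1, 0, 4, 3, 1, 1
Mean of differences = 1.0000
Numerator Σ(Δy_t−Δȳ)(Δy_{t+1}−Δȳ) = 9.0000
Denominator Σ(Δy_t−Δȳ)² = 22.0000
r_1(Δy) = 9.0000 / 22.0000 = 0.409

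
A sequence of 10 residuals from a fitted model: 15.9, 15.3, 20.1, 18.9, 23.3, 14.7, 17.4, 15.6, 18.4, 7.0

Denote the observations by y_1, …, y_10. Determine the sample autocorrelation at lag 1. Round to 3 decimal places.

-0.091

Mean ȳ = (15.9 + 15.3 + 20.1 + 18.9 + 23.3 + 14.7 + 17.4 + 15.6 + 18.4 + 7.0)/10 = 16.6600
Numerator Σ_{t=1}^{9}(y_t−ȳ)(y_{t+1}−ȳ) = -14.9676
Denominator Σ(y_t−ȳ)² = 165.2240
r_1 = -14.9676 / 165.2240 = -0.091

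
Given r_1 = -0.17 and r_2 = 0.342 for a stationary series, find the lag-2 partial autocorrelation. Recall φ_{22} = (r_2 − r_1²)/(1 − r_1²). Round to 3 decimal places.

0.322

φ_{22} = (r_2 − r_1²) / (1 − r_1²)
r_1² = (-0.17)² = 0.0289
Numerator = 0.342 − 0.0289 = 0.3131; denominator = 1 − 0.0289 = 0.9711
φ_{22} = 0.3131 / 0.9711 = 0.322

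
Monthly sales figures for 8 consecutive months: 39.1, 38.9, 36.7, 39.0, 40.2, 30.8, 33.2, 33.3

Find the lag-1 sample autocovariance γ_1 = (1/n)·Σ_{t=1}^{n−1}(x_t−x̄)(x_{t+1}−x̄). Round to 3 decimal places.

Mean x̄ = (39.1 + 38.9 + 36.7 + 39.0 + 40.2 + 30.8 + 33.2 + 33.3)/8 = 36.4000
Deviations: 2.7000, 2.5000, 0.3000, 2.6000, 3.8000, -5.6000, -3.2000, -3.1000
Σ_{t=1}^{7}(x_t−x̄)(x_{t+1}−x̄) = 24.7200
γ_1 = 24.7200 / 8 = 3.090

3.090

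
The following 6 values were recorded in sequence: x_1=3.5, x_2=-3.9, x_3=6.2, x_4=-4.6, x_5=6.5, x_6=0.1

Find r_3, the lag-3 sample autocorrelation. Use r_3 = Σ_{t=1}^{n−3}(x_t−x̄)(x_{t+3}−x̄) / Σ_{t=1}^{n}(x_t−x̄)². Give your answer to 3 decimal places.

-0.385

Mean x̄ = (3.5 − 3.9 + 6.2 − 4.6 + 6.5 + 0.1)/6 = 1.3000
Deviations from mean: 2.2000, -5.2000, 4.9000, -5.9000, 5.2000, -1.2000
Numerator Σ_{t=1}^{3}(x_t−x̄)(x_{t+3}−x̄) = -45.9000
Denominator Σ(x_t−x̄)² = 119.1800
r_3 = -45.9000 / 119.1800 = -0.385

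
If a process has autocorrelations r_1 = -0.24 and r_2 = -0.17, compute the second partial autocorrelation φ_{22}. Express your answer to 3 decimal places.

-0.242

φ_{22} = (r_2 − r_1²) / (1 − r_1²)
r_1² = (-0.24)² = 0.0576
Numerator = -0.17 − 0.0576 = -0.2276; denominator = 1 − 0.0576 = 0.9424
φ_{22} = -0.2276 / 0.9424 = -0.242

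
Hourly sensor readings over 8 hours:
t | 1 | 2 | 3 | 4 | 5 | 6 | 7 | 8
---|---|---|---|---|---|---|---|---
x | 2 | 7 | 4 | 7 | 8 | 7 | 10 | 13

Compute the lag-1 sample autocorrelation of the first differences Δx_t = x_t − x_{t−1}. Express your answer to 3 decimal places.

-0.507

First differences Δx: 5, -3, 3, 1, -1, 3, 3
Mean of differences = 1.5714
Numerator Σ(Δx_t−Δx̄)(Δx_{t+1}−Δx̄) = -23.1837
Denominator Σ(Δx_t−Δx̄)² = 45.7143
r_1(Δx) = -23.1837 / 45.7143 = -0.507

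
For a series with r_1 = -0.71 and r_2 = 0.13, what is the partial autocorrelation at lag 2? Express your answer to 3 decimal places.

-0.754

φ_{22} = (r_2 − r_1²) / (1 − r_1²)
r_1² = (-0.71)² = 0.5041
Numerator = 0.13 − 0.5041 = -0.3741; denominator = 1 − 0.5041 = 0.4959
φ_{22} = -0.3741 / 0.4959 = -0.754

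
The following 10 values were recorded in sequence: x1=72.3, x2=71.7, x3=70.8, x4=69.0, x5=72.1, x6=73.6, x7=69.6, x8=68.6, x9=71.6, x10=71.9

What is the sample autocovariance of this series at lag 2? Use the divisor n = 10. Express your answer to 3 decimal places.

-1.761

Mean x̄ = (72.3 + 71.7 + 70.8 + 69.0 + 72.1 + 73.6 + 69.6 + 68.6 + 71.6 + 71.9)/10 = 71.1200
Σ_{t=1}^{8}(x_t−x̄)(x_{t+2}−x̄) = -17.6128
γ_2 = -17.6128 / 10 = -1.761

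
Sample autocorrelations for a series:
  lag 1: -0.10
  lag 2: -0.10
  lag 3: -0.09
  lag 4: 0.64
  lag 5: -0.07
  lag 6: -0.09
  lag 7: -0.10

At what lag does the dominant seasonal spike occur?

The largest autocorrelation is r_4 = 0.64; the remaining lags stay at or below -0.07.
The dominant spike at lag 4 indicates a seasonal period of 4.

4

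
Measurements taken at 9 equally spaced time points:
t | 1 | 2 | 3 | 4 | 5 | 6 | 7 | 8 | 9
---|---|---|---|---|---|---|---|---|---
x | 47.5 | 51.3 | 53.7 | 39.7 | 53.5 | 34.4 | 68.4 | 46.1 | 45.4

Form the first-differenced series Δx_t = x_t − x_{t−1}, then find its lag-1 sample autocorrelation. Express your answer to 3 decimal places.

First differences Δx: 3.8, 2.4, -14.0, 13.8, -19.1, 34.0, -22.3, -0.7
Mean of differences = -0.2625
Numerator Σ(Δx_t−Δx̄)(Δx_{t+1}−Δx̄) = -1874.6839
Denominator Σ(Δx_t−Δx̄)² = 2424.6788
r_1(Δx) = -1874.6839 / 2424.6788 = -0.773

-0.773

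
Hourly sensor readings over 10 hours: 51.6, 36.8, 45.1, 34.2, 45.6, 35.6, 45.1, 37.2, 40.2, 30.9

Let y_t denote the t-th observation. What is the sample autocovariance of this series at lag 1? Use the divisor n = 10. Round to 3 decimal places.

-17.925

Mean ȳ = (51.6 + 36.8 + 45.1 + 34.2 + 45.6 + 35.6 + 45.1 + 37.2 + 40.2 + 30.9)/10 = 40.2300
Σ_{t=1}^{9}(y_t−ȳ)(y_{t+1}−ȳ) = -179.2469
γ_1 = -179.2469 / 10 = -17.925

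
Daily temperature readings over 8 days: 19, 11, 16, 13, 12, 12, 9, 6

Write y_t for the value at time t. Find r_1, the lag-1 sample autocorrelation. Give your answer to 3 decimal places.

Mean ȳ = (19 + 11 + 16 + 13 + 12 + 12 + 9 + 6)/8 = 12.2500
Deviations from mean: 6.7500, -1.2500, 3.7500, 0.7500, -0.2500, -0.2500, -3.2500, -6.2500
Σ(y_t−ȳ)(y_{t+1}−ȳ) = (-8.4375) + (-4.6875) + (2.8125) + (-0.1875) + (0.0625) + (0.8125) + (20.3125) = 10.6875
Denominator Σ(y_t−ȳ)² = 111.5000
r_1 = 10.6875 / 111.5000 = 0.096

0.096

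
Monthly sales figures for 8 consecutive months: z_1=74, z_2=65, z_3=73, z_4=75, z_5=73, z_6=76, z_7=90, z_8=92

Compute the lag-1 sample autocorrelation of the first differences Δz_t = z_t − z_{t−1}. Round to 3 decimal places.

-0.212

First differences Δz: -9, 8, 2, -2, 3, 14, 2
Mean of differences = 2.5714
Numerator Σ(Δz_t−Δz̄)(Δz_{t+1}−Δz̄) = -66.8980
Denominator Σ(Δz_t−Δz̄)² = 315.7143
r_1(Δz) = -66.8980 / 315.7143 = -0.212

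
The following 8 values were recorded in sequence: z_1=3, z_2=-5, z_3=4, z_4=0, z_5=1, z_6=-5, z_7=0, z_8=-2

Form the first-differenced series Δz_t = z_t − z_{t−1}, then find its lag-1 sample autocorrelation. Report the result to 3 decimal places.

First differences Δz: -8, 9, -4, 1, -6, 5, -2
Mean of differences = -0.7143
Numerator Σ(Δz_t−Δz̄)(Δz_{t+1}−Δz̄) = -154.9388
Denominator Σ(Δz_t−Δz̄)² = 223.4286
r_1(Δz) = -154.9388 / 223.4286 = -0.693

-0.693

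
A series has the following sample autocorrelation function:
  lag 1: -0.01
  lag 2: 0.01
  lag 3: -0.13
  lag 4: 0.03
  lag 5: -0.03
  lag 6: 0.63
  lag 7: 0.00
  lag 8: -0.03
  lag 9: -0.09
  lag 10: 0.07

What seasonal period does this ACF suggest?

The largest autocorrelation is r_6 = 0.63; the remaining lags stay at or below 0.07.
The dominant spike at lag 6 indicates a seasonal period of 6.

6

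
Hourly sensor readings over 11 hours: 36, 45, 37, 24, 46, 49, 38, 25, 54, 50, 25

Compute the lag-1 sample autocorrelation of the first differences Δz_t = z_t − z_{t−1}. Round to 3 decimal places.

-0.182

First differences Δz: 9, -8, -13, 22, 3, -11, -13, 29, -4, -25
Mean of differences = -1.1000
Numerator Σ(Δz_t−Δz̄)(Δz_{t+1}−Δz̄) = -466.7100
Denominator Σ(Δz_t−Δz̄)² = 2566.9000
r_1(Δz) = -466.7100 / 2566.9000 = -0.182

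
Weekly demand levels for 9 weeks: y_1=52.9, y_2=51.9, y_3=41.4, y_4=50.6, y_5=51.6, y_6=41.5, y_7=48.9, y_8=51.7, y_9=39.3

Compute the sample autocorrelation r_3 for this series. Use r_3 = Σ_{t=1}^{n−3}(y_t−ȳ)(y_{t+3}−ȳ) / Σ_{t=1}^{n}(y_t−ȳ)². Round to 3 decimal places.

Mean ȳ = (52.9 + 51.9 + 41.4 + 50.6 + 51.6 + 41.5 + 48.9 + 51.7 + 39.3)/9 = 47.7556
Numerator Σ_{t=1}^{6}(y_t−ȳ)(y_{t+3}−ȳ) = 141.6374
Denominator Σ(y_t−ȳ)² = 234.4022
r_3 = 141.6374 / 234.4022 = 0.604

0.604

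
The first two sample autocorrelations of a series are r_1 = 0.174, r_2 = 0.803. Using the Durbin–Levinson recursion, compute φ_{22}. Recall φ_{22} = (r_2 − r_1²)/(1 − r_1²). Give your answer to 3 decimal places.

0.797

φ_{22} = (r_2 − r_1²) / (1 − r_1²)
r_1² = (0.174)² = 0.030276
Numerator = 0.803 − 0.0303 = 0.7727; denominator = 1 − 0.0303 = 0.9697
φ_{22} = 0.7727 / 0.9697 = 0.797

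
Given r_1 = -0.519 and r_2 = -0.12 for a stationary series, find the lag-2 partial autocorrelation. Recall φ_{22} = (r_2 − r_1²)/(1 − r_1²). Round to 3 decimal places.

φ_{22} = (r_2 − r_1²) / (1 − r_1²)
r_1² = (-0.519)² = 0.269361
Numerator = -0.12 − 0.2694 = -0.3894; denominator = 1 − 0.2694 = 0.7306
φ_{22} = -0.3894 / 0.7306 = -0.533

-0.533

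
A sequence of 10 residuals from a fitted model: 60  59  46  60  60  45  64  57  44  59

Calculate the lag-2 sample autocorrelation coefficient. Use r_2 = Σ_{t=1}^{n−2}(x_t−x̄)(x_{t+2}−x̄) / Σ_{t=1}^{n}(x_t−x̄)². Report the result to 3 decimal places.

Mean x̄ = (60 + 59 + 46 + 60 + 60 + 45 + 64 + 57 + 44 + 59)/10 = 55.4000
Numerator Σ_{t=1}^{8}(x_t−x̄)(x_{t+2}−x̄) = -187.1200
Denominator Σ(x_t−x̄)² = 492.4000
r_2 = -187.1200 / 492.4000 = -0.380

-0.380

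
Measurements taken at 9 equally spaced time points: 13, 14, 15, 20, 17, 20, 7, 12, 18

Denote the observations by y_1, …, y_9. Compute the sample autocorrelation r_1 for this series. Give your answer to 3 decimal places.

Mean ȳ = (13 + 14 + 15 + 20 + 17 + 20 + 7 + 12 + 18)/9 = 15.1111
Numerator Σ_{t=1}^{8}(y_t−ȳ)(y_{t+1}−ȳ) = -3.0123
Denominator Σ(y_t−ȳ)² = 140.8889
r_1 = -3.0123 / 140.8889 = -0.021

-0.021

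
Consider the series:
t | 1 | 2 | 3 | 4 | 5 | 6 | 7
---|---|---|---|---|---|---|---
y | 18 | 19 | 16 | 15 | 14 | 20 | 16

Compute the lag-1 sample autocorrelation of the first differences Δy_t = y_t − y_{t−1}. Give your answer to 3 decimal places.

-0.454

First differences Δy: 1, -3, -1, -1, 6, -4
Mean of differences = -0.3333
Numerator Σ(Δy_t−Δȳ)(Δy_{t+1}−Δȳ) = -28.7778
Denominator Σ(Δy_t−Δȳ)² = 63.3333
r_1(Δy) = -28.7778 / 63.3333 = -0.454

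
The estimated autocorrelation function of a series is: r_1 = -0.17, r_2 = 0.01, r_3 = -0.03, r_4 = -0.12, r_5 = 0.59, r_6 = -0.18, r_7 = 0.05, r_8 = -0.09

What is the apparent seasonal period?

The largest autocorrelation is r_5 = 0.59; the remaining lags stay at or below 0.05.
The dominant spike at lag 5 indicates a seasonal period of 5.

5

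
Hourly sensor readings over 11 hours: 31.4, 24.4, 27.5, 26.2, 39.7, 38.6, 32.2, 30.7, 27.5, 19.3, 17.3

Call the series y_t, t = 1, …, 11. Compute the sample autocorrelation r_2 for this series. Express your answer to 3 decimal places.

Mean ȳ = (31.4 + 24.4 + 27.5 + 26.2 + 39.7 + 38.6 + 32.2 + 30.7 + 27.5 + 19.3 + 17.3)/11 = 28.6182
Numerator Σ_{t=1}^{9}(y_t−ȳ)(y_{t+2}−ȳ) = 20.2857
Denominator Σ(y_t−ȳ)² = 488.4164
r_2 = 20.2857 / 488.4164 = 0.042

0.042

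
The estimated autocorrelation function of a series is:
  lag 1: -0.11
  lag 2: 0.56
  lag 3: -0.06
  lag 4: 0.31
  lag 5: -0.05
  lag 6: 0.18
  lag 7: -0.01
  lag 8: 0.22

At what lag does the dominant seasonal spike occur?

The largest autocorrelation is r_2 = 0.56, with weaker echoes at lags 4 (0.31), 6 (0.18) and 8 (0.22); the remaining lags stay at or below -0.01.
The dominant spike at lag 2 indicates a seasonal period of 2.

2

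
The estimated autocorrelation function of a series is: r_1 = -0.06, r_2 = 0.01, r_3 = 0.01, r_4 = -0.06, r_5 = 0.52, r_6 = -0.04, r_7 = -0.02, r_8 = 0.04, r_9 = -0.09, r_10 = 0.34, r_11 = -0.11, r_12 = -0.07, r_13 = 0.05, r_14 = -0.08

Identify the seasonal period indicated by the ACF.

5

The largest autocorrelation is r_5 = 0.52, with a weaker echo at lag 10 (0.34); the remaining lags stay at or below 0.05.
The dominant spike at lag 5 indicates a seasonal period of 5.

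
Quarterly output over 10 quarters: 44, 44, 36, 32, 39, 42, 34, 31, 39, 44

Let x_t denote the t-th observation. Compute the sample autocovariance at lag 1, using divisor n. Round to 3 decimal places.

Mean x̄ = (44 + 44 + 36 + 32 + 39 + 42 + 34 + 31 + 39 + 44)/10 = 38.5000
Σ_{t=1}^{9}(x_t−x̄)(x_{t+1}−x̄) = 48.2500
γ_1 = 48.2500 / 10 = 4.825

4.825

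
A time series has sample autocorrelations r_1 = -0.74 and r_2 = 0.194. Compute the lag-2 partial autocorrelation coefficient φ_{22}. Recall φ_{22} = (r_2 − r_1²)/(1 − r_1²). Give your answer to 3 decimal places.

φ_{22} = (r_2 − r_1²) / (1 − r_1²)
r_1² = (-0.74)² = 0.5476
Numerator = 0.194 − 0.5476 = -0.3536; denominator = 1 − 0.5476 = 0.4524
φ_{22} = -0.3536 / 0.4524 = -0.782

-0.782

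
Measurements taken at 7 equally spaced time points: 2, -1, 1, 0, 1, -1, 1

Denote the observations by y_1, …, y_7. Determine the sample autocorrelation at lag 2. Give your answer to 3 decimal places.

0.360

Mean ȳ = (2 − 1 + 1 + 0 + 1 − 1 + 1)/7 = 0.4286
Deviations from mean: 1.5714, -1.4286, 0.5714, -0.4286, 0.5714, -1.4286, 0.5714
Σ(y_t−ȳ)(y_{t+2}−ȳ) = (0.8980) + (0.6122) + (0.3265) + (0.6122) + (0.3265) = 2.7755
Denominator Σ(y_t−ȳ)² = 7.7143
r_2 = 2.7755 / 7.7143 = 0.360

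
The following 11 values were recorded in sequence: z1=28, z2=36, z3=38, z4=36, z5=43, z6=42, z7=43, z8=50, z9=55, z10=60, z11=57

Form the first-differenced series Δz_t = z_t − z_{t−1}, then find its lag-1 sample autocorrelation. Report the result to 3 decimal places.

-0.245

First differences Δz: 8, 2, -2, 7, -1, 1, 7, 5, 5, -3
Mean of differences = 2.9000
Numerator Σ(Δz_t−Δz̄)(Δz_{t+1}−Δz̄) = -36.0100
Denominator Σ(Δz_t−Δz̄)² = 146.9000
r_1(Δz) = -36.0100 / 146.9000 = -0.245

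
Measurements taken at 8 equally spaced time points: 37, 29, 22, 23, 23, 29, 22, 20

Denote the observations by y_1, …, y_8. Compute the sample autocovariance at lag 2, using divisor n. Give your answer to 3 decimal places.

Mean ȳ = (37 + 29 + 22 + 23 + 23 + 29 + 22 + 20)/8 = 25.6250
Σ_{t=1}^{6}(y_t−ȳ)(y_{t+2}−ȳ) = -58.9063
γ_2 = -58.9063 / 8 = -7.363

-7.363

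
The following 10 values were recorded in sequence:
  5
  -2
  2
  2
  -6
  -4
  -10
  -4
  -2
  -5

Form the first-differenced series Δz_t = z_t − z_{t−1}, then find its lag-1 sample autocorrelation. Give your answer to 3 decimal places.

First differences Δz: -7, 4, 0, -8, 2, -6, 6, 2, -3
Mean of differences = -1.1111
Numerator Σ(Δz_t−Δz̄)(Δz_{t+1}−Δz̄) = -87.2346
Denominator Σ(Δz_t−Δz̄)² = 206.8889
r_1(Δz) = -87.2346 / 206.8889 = -0.422

-0.422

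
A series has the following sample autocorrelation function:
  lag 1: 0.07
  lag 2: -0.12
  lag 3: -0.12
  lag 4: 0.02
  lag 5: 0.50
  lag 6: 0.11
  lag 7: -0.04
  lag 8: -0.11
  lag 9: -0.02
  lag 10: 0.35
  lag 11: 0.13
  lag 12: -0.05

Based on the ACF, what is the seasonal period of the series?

The largest autocorrelation is r_5 = 0.50, with a weaker echo at lag 10 (0.35); the remaining lags stay at or below 0.13.
The dominant spike at lag 5 indicates a seasonal period of 5.

5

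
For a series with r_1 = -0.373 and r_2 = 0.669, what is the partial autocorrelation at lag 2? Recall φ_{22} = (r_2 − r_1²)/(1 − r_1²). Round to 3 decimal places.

φ_{22} = (r_2 − r_1²) / (1 − r_1²)
r_1² = (-0.373)² = 0.139129
Numerator = 0.669 − 0.1391 = 0.5299; denominator = 1 − 0.1391 = 0.8609
φ_{22} = 0.5299 / 0.8609 = 0.616

0.616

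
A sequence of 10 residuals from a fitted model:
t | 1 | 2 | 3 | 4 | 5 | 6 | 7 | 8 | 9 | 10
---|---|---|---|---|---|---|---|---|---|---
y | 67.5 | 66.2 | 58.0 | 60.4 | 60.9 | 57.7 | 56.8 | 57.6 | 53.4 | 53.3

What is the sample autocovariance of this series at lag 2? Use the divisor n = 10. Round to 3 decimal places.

Mean ȳ = (67.5 + 66.2 + 58.0 + 60.4 + 60.9 + 57.7 + 56.8 + 57.6 + 53.4 + 53.3)/10 = 59.1800
Σ_{t=1}^{8}(y_t−ȳ)(y_{t+2}−ȳ) = 16.2032
γ_2 = 16.2032 / 10 = 1.620

1.620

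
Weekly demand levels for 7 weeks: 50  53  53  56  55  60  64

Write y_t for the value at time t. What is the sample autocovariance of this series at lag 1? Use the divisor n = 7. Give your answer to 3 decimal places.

7.793

Mean ȳ = (50 + 53 + 53 + 56 + 55 + 60 + 64)/7 = 55.8571
Σ_{t=1}^{6}(y_t−ȳ)(y_{t+1}−ȳ) = 54.5510
γ_1 = 54.5510 / 7 = 7.793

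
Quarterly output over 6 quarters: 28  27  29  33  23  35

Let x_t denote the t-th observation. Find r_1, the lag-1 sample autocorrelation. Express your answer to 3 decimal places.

-0.618

Mean x̄ = (28 + 27 + 29 + 33 + 23 + 35)/6 = 29.1667
Deviations from mean: -1.1667, -2.1667, -0.1667, 3.8333, -6.1667, 5.8333
Σ(x_t−x̄)(x_{t+1}−x̄) = (2.5278) + (0.3611) + (-0.6389) + (-23.6389) + (-35.9722) = -57.3611
Denominator Σ(x_t−x̄)² = 92.8333
r_1 = -57.3611 / 92.8333 = -0.618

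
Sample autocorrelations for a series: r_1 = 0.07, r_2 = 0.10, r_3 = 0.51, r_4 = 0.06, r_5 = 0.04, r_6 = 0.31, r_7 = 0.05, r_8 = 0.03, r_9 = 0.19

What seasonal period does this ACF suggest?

3

The largest autocorrelation is r_3 = 0.51, with weaker echoes at lags 6 (0.31) and 9 (0.19); the remaining lags stay at or below 0.10.
The dominant spike at lag 3 indicates a seasonal period of 3.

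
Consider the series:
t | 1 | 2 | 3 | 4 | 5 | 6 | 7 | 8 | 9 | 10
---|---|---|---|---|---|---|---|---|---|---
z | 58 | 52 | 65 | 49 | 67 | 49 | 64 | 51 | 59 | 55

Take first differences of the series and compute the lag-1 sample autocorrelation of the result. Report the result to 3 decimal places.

First differences Δz: -6, 13, -16, 18, -18, 15, -13, 8, -4
Mean of differences = -0.3333
Numerator Σ(Δz_t−Δz̄)(Δz_{t+1}−Δz̄) = -1496.7778
Denominator Σ(Δz_t−Δz̄)² = 1582.0000
r_1(Δz) = -1496.7778 / 1582.0000 = -0.946

-0.946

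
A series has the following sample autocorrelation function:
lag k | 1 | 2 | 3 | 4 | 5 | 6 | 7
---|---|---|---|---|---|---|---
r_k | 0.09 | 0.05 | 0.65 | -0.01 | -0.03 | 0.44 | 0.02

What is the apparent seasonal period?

3

The largest autocorrelation is r_3 = 0.65, with a weaker echo at lag 6 (0.44); the remaining lags stay at or below 0.09.
The dominant spike at lag 3 indicates a seasonal period of 3.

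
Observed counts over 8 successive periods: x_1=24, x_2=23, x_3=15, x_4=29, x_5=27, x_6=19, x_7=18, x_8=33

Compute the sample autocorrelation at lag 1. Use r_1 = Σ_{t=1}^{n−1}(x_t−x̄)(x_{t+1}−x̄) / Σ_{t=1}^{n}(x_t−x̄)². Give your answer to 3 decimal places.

-0.261

Mean x̄ = (24 + 23 + 15 + 29 + 27 + 19 + 18 + 33)/8 = 23.5000
Numerator Σ_{t=1}^{7}(x_t−x̄)(x_{t+1}−x̄) = -66.7500
Denominator Σ(x_t−x̄)² = 256.0000
r_1 = -66.7500 / 256.0000 = -0.261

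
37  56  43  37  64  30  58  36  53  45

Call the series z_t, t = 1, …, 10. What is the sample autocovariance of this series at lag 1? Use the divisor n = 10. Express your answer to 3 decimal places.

-93.111

Mean z̄ = (37 + 56 + 43 + 37 + 64 + 30 + 58 + 36 + 53 + 45)/10 = 45.9000
Σ_{t=1}^{9}(z_t−z̄)(z_{t+1}−z̄) = -931.1100
γ_1 = -931.1100 / 10 = -93.111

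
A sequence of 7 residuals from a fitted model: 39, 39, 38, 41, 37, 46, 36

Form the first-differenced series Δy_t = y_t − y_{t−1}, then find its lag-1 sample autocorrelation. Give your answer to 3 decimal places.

-0.670

First differences Δy: 0, -1, 3, -4, 9, -10
Mean of differences = -0.5000
Numerator Σ(Δy_t−Δȳ)(Δy_{t+1}−Δȳ) = -137.7500
Denominator Σ(Δy_t−Δȳ)² = 205.5000
r_1(Δy) = -137.7500 / 205.5000 = -0.670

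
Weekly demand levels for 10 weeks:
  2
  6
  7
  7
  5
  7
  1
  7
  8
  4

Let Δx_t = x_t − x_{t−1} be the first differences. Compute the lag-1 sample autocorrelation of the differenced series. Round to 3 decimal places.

First differences Δx: 4, 1, 0, -2, 2, -6, 6, 1, -4
Mean of differences = 0.2222
Numerator Σ(Δx_t−Δx̄)(Δx_{t+1}−Δx̄) = -46.4938
Denominator Σ(Δx_t−Δx̄)² = 113.5556
r_1(Δx) = -46.4938 / 113.5556 = -0.409

-0.409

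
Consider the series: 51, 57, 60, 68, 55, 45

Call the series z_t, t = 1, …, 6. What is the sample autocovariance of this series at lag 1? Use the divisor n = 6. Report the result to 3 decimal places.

7.667

Mean z̄ = (51 + 57 + 60 + 68 + 55 + 45)/6 = 56.0000
Σ_{t=1}^{5}(z_t−z̄)(z_{t+1}−z̄) = 46.0000
γ_1 = 46.0000 / 6 = 7.667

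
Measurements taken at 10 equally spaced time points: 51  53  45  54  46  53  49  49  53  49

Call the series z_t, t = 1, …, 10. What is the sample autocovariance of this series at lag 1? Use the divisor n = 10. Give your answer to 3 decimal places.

Mean z̄ = (51 + 53 + 45 + 54 + 46 + 53 + 49 + 49 + 53 + 49)/10 = 50.2000
Σ_{t=1}^{9}(z_t−z̄)(z_{t+1}−z̄) = -68.4400
γ_1 = -68.4400 / 10 = -6.844

-6.844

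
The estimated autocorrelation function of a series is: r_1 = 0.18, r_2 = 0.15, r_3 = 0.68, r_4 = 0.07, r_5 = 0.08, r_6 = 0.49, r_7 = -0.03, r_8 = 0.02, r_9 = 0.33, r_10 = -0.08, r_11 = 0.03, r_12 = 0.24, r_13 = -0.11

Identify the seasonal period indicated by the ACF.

The largest autocorrelation is r_3 = 0.68, with weaker echoes at lags 6 (0.49), 9 (0.33) and 12 (0.24); the remaining lags stay at or below 0.18.
The dominant spike at lag 3 indicates a seasonal period of 3.

3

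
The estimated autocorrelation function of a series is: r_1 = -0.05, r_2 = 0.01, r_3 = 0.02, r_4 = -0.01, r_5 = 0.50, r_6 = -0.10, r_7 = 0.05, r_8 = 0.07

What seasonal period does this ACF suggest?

The largest autocorrelation is r_5 = 0.50; the remaining lags stay at or below 0.07.
The dominant spike at lag 5 indicates a seasonal period of 5.

5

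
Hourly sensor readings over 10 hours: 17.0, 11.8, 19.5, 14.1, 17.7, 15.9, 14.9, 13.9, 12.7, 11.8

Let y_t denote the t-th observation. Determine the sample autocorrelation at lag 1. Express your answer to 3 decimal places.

Mean ȳ = (17.0 + 11.8 + 19.5 + 14.1 + 17.7 + 15.9 + 14.9 + 13.9 + 12.7 + 11.8)/10 = 14.9300
Numerator Σ_{t=1}^{9}(y_t−ȳ)(y_{t+1}−ȳ) = -14.9099
Denominator Σ(y_t−ȳ)² = 60.1010
r_1 = -14.9099 / 60.1010 = -0.248

-0.248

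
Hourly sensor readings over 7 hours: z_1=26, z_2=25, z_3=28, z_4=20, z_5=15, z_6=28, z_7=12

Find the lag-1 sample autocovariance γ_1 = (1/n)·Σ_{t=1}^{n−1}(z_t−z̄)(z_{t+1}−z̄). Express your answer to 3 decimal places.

Mean z̄ = (26 + 25 + 28 + 20 + 15 + 28 + 12)/7 = 22.0000
Σ_{t=1}^{6}(z_t−z̄)(z_{t+1}−z̄) = -70.0000
γ_1 = -70.0000 / 7 = -10.000

-10.000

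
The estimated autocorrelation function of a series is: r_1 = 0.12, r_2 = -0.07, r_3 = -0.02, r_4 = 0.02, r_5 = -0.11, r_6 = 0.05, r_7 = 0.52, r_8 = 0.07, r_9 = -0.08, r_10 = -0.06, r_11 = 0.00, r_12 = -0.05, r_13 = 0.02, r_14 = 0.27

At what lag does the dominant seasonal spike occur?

The largest autocorrelation is r_7 = 0.52, with a weaker echo at lag 14 (0.27); the remaining lags stay at or below 0.12.
The dominant spike at lag 7 indicates a seasonal period of 7.

7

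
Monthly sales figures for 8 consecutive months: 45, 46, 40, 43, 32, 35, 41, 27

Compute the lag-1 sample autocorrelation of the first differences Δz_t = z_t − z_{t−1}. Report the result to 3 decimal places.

-0.485

First differences Δz: 1, -6, 3, -11, 3, 6, -14
Mean of differences = -2.5714
Numerator Σ(Δz_t−Δz̄)(Δz_{t+1}−Δz̄) = -175.4694
Denominator Σ(Δz_t−Δz̄)² = 361.7143
r_1(Δz) = -175.4694 / 361.7143 = -0.485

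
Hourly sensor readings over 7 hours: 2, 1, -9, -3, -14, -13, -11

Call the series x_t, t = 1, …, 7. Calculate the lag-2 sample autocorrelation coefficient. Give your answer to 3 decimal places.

0.125

Mean x̄ = (2 + 1 − 9 − 3 − 14 − 13 − 11)/7 = -6.7143
Σ(x_t−x̄)(x_{t+2}−x̄) = (-19.9184) + (28.6531) + (16.6531) + (-23.3469) + (31.2245) = 33.2653
Denominator Σ(x_t−x̄)² = 265.4286
r_2 = 33.2653 / 265.4286 = 0.125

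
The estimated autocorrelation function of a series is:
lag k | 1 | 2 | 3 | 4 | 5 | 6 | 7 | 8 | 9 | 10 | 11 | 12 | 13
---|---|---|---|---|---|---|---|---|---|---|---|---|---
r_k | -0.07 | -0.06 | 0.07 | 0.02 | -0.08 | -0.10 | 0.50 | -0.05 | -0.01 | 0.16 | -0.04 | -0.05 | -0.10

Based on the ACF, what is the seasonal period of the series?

7

The largest autocorrelation is r_7 = 0.50; the remaining lags stay at or below 0.16.
The dominant spike at lag 7 indicates a seasonal period of 7.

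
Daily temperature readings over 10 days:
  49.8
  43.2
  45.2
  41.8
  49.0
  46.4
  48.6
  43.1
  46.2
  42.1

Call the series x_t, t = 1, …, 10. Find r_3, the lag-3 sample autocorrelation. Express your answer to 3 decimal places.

Mean x̄ = (49.8 + 43.2 + 45.2 + 41.8 + 49.0 + 46.4 + 48.6 + 43.1 + 46.2 + 42.1)/10 = 45.5400
Σ(x_t−x̄)(x_{t+3}−x̄) = (-15.9324) + (-8.0964) + (-0.2924) + (-11.4444) + (-8.4424) + (0.5676) + (-10.5264) = -54.1668
Denominator Σ(x_t−x̄)² = 78.0240
r_3 = -54.1668 / 78.0240 = -0.694

-0.694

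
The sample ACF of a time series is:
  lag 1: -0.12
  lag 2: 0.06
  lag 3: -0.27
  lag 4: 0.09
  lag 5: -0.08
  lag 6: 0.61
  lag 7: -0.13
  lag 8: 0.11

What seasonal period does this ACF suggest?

The largest autocorrelation is r_6 = 0.61; the remaining lags stay at or below 0.11.
The dominant spike at lag 6 indicates a seasonal period of 6.

6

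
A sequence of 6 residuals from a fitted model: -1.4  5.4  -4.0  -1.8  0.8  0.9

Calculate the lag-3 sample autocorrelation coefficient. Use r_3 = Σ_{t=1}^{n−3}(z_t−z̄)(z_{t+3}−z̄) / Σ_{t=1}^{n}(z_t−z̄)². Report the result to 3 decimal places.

0.063

Mean z̄ = (-1.4 + 5.4 − 4.0 − 1.8 + 0.8 + 0.9)/6 = -0.0167
Deviations from mean: -1.3833, 5.4167, -3.9833, -1.7833, 0.8167, 0.9167
Σ(z_t−z̄)(z_{t+3}−z̄) = (2.4669) + (4.4236) + (-3.6514) = 3.2392
Denominator Σ(z_t−z̄)² = 51.8083
r_3 = 3.2392 / 51.8083 = 0.063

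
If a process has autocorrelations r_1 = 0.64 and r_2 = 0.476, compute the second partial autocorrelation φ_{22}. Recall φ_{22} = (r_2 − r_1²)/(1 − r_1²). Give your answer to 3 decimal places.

0.112

φ_{22} = (r_2 − r_1²) / (1 − r_1²)
r_1² = (0.64)² = 0.4096
Numerator = 0.476 − 0.4096 = 0.0664; denominator = 1 − 0.4096 = 0.5904
φ_{22} = 0.0664 / 0.5904 = 0.112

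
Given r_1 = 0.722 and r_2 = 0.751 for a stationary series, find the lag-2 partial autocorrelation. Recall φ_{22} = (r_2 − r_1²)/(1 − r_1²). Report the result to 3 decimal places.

0.480

φ_{22} = (r_2 − r_1²) / (1 − r_1²)
r_1² = (0.722)² = 0.521284
Numerator = 0.751 − 0.5213 = 0.2297; denominator = 1 − 0.5213 = 0.4787
φ_{22} = 0.2297 / 0.4787 = 0.480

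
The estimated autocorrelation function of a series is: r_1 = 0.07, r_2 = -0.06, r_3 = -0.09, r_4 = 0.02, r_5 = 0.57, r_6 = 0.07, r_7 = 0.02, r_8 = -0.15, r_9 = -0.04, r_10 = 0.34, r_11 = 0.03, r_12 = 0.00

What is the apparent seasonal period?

5

The largest autocorrelation is r_5 = 0.57, with a weaker echo at lag 10 (0.34); the remaining lags stay at or below 0.07.
The dominant spike at lag 5 indicates a seasonal period of 5.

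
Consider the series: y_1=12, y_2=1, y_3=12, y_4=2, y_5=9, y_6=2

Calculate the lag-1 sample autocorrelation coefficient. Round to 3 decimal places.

-0.787

Mean ȳ = (12 + 1 + 12 + 2 + 9 + 2)/6 = 6.3333
Deviations from mean: 5.6667, -5.3333, 5.6667, -4.3333, 2.6667, -4.3333
Σ(y_t−ȳ)(y_{t+1}−ȳ) = (-30.2222) + (-30.2222) + (-24.5556) + (-11.5556) + (-11.5556) = -108.1111
Denominator Σ(y_t−ȳ)² = 137.3333
r_1 = -108.1111 / 137.3333 = -0.787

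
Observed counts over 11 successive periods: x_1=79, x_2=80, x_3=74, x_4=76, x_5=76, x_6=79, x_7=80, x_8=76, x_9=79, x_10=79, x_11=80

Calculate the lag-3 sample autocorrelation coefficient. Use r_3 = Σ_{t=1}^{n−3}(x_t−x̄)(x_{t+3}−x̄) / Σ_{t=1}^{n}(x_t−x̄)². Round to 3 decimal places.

-0.250

Mean x̄ = (79 + 80 + 74 + 76 + 76 + 79 + 80 + 76 + 79 + 79 + 80)/11 = 78.0000
Numerator Σ_{t=1}^{8}(x_t−x̄)(x_{t+3}−x̄) = -11.0000
Denominator Σ(x_t−x̄)² = 44.0000
r_3 = -11.0000 / 44.0000 = -0.250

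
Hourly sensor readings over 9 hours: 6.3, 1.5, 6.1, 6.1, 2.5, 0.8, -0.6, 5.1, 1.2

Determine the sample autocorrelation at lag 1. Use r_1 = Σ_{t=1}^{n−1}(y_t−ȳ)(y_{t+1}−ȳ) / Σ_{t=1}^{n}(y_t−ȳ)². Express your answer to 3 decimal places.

Mean ȳ = (6.3 + 1.5 + 6.1 + 6.1 + 2.5 + 0.8 − 0.6 + 5.1 + 1.2)/9 = 3.2222
Numerator Σ_{t=1}^{8}(y_t−ȳ)(y_{t+1}−ȳ) = -4.0205
Denominator Σ(y_t−ȳ)² = 57.6156
r_1 = -4.0205 / 57.6156 = -0.070

-0.070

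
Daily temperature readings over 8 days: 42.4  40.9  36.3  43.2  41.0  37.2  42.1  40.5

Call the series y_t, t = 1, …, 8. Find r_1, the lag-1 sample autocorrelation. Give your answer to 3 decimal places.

-0.424

Mean ȳ = (42.4 + 40.9 + 36.3 + 43.2 + 41.0 + 37.2 + 42.1 + 40.5)/8 = 40.4500
Deviations from mean: 1.9500, 0.4500, -4.1500, 2.7500, 0.5500, -3.2500, 1.6500, 0.0500
Σ(y_t−ȳ)(y_{t+1}−ȳ) = (0.8775) + (-1.8675) + (-11.4125) + (1.5125) + (-1.7875) + (-5.3625) + (0.0825) = -17.9575
Denominator Σ(y_t−ȳ)² = 42.3800
r_1 = -17.9575 / 42.3800 = -0.424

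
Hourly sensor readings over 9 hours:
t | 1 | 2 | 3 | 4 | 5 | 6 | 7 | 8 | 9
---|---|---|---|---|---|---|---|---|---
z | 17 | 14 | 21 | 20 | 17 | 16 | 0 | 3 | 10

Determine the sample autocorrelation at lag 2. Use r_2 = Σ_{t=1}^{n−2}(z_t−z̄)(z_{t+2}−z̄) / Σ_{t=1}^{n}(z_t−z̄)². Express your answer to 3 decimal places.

Mean z̄ = (17 + 14 + 21 + 20 + 17 + 16 + 0 + 3 + 10)/9 = 13.1111
Numerator Σ_{t=1}^{7}(z_t−z̄)(z_{t+2}−z̄) = 47.9753
Denominator Σ(z_t−z̄)² = 432.8889
r_2 = 47.9753 / 432.8889 = 0.111

0.111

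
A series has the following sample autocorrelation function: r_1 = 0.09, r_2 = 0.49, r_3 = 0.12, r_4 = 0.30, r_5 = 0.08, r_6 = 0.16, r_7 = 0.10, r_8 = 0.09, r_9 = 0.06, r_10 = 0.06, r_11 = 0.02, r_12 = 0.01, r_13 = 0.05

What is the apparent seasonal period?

2

The largest autocorrelation is r_2 = 0.49, with weaker echoes at lags 4 (0.30) and 6 (0.16); the remaining lags stay at or below 0.12.
The dominant spike at lag 2 indicates a seasonal period of 2.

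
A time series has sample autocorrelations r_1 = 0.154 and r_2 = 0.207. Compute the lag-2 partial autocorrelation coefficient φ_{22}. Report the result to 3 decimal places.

φ_{22} = (r_2 − r_1²) / (1 − r_1²)
r_1² = (0.154)² = 0.023716
Numerator = 0.207 − 0.0237 = 0.1833; denominator = 1 − 0.0237 = 0.9763
φ_{22} = 0.1833 / 0.9763 = 0.188

0.188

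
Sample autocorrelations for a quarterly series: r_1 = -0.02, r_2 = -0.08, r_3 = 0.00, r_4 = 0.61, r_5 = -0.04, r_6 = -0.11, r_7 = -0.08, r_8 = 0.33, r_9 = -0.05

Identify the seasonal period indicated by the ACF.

The largest autocorrelation is r_4 = 0.61, with a weaker echo at lag 8 (0.33); the remaining lags stay at or below 0.00.
The dominant spike at lag 4 indicates a seasonal period of 4.

4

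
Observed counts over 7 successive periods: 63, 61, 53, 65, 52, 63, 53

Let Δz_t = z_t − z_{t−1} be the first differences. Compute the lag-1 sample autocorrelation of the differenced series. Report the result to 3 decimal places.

First differences Δz: -2, -8, 12, -13, 11, -10
Mean of differences = -1.6667
Numerator Σ(Δz_t−Δz̄)(Δz_{t+1}−Δz̄) = -488.4444
Denominator Σ(Δz_t−Δz̄)² = 585.3333
r_1(Δz) = -488.4444 / 585.3333 = -0.834

-0.834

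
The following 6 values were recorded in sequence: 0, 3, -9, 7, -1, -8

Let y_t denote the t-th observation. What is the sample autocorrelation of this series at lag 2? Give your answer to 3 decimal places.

Mean ȳ = (0 + 3 − 9 + 7 − 1 − 8)/6 = -1.3333
Deviations from mean: 1.3333, 4.3333, -7.6667, 8.3333, 0.3333, -6.6667
Σ(y_t−ȳ)(y_{t+2}−ȳ) = (-10.2222) + (36.1111) + (-2.5556) + (-55.5556) = -32.2222
Denominator Σ(y_t−ȳ)² = 193.3333
r_2 = -32.2222 / 193.3333 = -0.167

-0.167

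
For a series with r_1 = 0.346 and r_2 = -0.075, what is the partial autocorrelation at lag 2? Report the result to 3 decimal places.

-0.221

φ_{22} = (r_2 − r_1²) / (1 − r_1²)
r_1² = (0.346)² = 0.119716
Numerator = -0.075 − 0.1197 = -0.1947; denominator = 1 − 0.1197 = 0.8803
φ_{22} = -0.1947 / 0.8803 = -0.221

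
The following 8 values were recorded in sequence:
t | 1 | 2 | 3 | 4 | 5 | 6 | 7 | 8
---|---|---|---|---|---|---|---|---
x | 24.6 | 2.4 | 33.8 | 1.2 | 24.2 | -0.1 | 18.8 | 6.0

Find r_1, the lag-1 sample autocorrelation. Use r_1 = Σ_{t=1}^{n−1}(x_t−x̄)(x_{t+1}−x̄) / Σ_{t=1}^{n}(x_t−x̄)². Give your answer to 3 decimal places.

-0.828

Mean x̄ = (24.6 + 2.4 + 33.8 + 1.2 + 24.2 − 0.1 + 18.8 + 6.0)/8 = 13.8625
Deviations from mean: 10.7375, -11.4625, 19.9375, -12.6625, 10.3375, -13.9625, 4.9375, -7.8625
Σ(x_t−x̄)(x_{t+1}−x̄) = (-123.0786) + (-228.5336) + (-252.4586) + (-130.8986) + (-144.3373) + (-68.9398) + (-38.8211) = -987.0677
Denominator Σ(x_t−x̄)² = 1192.5388
r_1 = -987.0677 / 1192.5388 = -0.828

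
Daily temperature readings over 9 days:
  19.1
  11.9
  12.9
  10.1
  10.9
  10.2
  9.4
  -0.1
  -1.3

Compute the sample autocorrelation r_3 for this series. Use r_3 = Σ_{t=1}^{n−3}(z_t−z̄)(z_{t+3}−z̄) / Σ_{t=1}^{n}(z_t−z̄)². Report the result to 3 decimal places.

Mean z̄ = (19.1 + 11.9 + 12.9 + 10.1 + 10.9 + 10.2 + 9.4 − 0.1 − 1.3)/9 = 9.2333
Σ(z_t−z̄)(z_{t+3}−z̄) = (8.5511) + (4.4444) + (3.5444) + (0.1444) + (-15.5556) + (-10.1822) = -9.0533
Denominator Σ(z_t−z̄)² = 320.4600
r_3 = -9.0533 / 320.4600 = -0.028

-0.028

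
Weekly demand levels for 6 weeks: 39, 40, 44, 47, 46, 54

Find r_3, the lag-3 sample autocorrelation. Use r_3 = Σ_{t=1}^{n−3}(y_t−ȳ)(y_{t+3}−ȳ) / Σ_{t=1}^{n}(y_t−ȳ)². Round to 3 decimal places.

-0.176

Mean ȳ = (39 + 40 + 44 + 47 + 46 + 54)/6 = 45.0000
Deviations from mean: -6.0000, -5.0000, -1.0000, 2.0000, 1.0000, 9.0000
Σ(y_t−ȳ)(y_{t+3}−ȳ) = (-12.0000) + (-5.0000) + (-9.0000) = -26.0000
Denominator Σ(y_t−ȳ)² = 148.0000
r_3 = -26.0000 / 148.0000 = -0.176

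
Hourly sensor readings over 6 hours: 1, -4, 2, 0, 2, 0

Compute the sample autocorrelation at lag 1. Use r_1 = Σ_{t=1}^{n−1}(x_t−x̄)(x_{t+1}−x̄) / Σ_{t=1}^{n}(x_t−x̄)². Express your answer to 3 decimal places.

-0.484

Mean x̄ = (1 − 4 + 2 + 0 + 2 + 0)/6 = 0.1667
Deviations from mean: 0.8333, -4.1667, 1.8333, -0.1667, 1.8333, -0.1667
Σ(x_t−x̄)(x_{t+1}−x̄) = (-3.4722) + (-7.6389) + (-0.3056) + (-0.3056) + (-0.3056) = -12.0278
Denominator Σ(x_t−x̄)² = 24.8333
r_1 = -12.0278 / 24.8333 = -0.484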